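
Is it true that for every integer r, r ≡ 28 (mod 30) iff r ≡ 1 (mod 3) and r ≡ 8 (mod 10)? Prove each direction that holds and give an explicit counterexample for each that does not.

Both directions hold; the statement is true.

(→) Suppose r ≡ 28 (mod 30); write r = 30j + 28. Since 3 ∣ 30, reducing mod 3 gives r ≡ 28 ≡ 1 (mod 3); since 10 ∣ 30, reducing mod 10 gives r ≡ 28 ≡ 8 (mod 10).

(←) Conversely, if r ≡ 1 (mod 3) and r ≡ 8 (mod 10), then by the Chinese remainder theorem r ≡ 28 (mod 30). This is exactly r ≡ 28 (mod 30).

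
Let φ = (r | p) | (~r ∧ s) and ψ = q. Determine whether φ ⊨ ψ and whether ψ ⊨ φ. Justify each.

(⟹) This fails. Under q = F, r = T, s = F, p = F, the left side is true but the right side is false.

(⟸) This fails. Under q = T, r = F, s = F, p = F, the left side is false but the right side is true.

Both directions fail.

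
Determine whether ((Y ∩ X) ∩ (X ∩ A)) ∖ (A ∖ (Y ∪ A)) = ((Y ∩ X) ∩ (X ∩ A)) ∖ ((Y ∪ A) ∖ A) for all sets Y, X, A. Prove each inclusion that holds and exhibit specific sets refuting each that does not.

The two sets are equal.

(⊆) Let x ∈ ((Y ∩ X) ∩ (X ∩ A)) ∖ (A ∖ (Y ∪ A)). Then x ∈ Y ∩ X ∩ A, from which x ∈ ((Y ∩ X) ∩ (X ∩ A)) ∖ ((Y ∪ A) ∖ A).

(⊇) Let x ∈ ((Y ∩ X) ∩ (X ∩ A)) ∖ ((Y ∪ A) ∖ A). Then x ∈ Y ∩ X ∩ A, from which x ∈ ((Y ∩ X) ∩ (X ∩ A)) ∖ (A ∖ (Y ∪ A)).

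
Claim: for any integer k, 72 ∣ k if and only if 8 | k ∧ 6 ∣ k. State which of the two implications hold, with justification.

Forward direction. If 72 ∣ k, write k = 72q. Since 72 = 9·8, k = 8·(9q), so 8 ∣ k; and since 72 = 12·6, k = 6·(12q), so 6 ∣ k.

Converse. This fails: take k = 24. Both 8 ∣ 24 and 6 ∣ 24, yet 24 is not a multiple of 72 (since 24 = 0·72 + 24), so 72 ∤ 24.

Only the forward implication holds.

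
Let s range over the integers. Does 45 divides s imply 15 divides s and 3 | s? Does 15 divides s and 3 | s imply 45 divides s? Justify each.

[⇒] If 45 ∣ s, write s = 45q. Since 45 = 3·15, s = 15·(3q), so 15 ∣ s; and since 45 = 15·3, s = 3·(15q), so 3 ∣ s.

[⇐] This fails: take s = 15. Both 15 ∣ 15 and 3 ∣ 15, yet 15 is not a multiple of 45 (since 15 = 0·45 + 15), so 45 ∤ 15.

The forward direction holds; the converse fails.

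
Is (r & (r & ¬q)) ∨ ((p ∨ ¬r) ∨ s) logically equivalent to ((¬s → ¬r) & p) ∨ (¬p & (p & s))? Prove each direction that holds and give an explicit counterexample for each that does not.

Converse. Assume the antecedent. If r is true, the antecedent forces (r = T, p = T, q = F, s = T) or (r = T, p = T, q = T, s = T), and the consequent holds there. If r is false, the consequent reduces to true regardless of the other variables. Either way the consequent holds.

Forward direction. This fails. Under r = F, p = F, q = F, s = F, the left side is true but the right side is false.

Only the reverse direction holds.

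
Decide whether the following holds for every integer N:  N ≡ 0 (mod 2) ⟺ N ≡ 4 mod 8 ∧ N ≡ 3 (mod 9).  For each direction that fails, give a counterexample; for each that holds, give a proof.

Only the converse holds.

(←) If N ≡ 4 (mod 8) and N ≡ 3 (mod 9), then by the Chinese remainder theorem N ≡ 12 (mod 72). Since 12 ≡ 0 (mod 2) and 2 ∣ 72, we get N ≡ 0 (mod 2).

(→) This fails: N = 0 gives 0 ≡ 0 (mod 2) but 0 ≡ 0 (mod 8), so the conjunction on the right does not hold.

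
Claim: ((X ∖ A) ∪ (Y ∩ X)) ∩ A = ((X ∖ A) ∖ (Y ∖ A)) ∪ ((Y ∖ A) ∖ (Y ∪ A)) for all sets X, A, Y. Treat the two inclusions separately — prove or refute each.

(⊆) This inclusion fails. Take X = {1}, A = {1}, Y = {1}; then 1 ∈ ((X ∖ A) ∪ (Y ∩ X)) ∩ A but 1 ∉ ((X ∖ A) ∖ (Y ∖ A)) ∪ ((Y ∖ A) ∖ (Y ∪ A)).

(⊇) This inclusion fails. Take X = {1}, A = ∅, Y = ∅; then 1 ∈ ((X ∖ A) ∖ (Y ∖ A)) ∪ ((Y ∖ A) ∖ (Y ∪ A)) but 1 ∉ ((X ∖ A) ∪ (Y ∩ X)) ∩ A.

Both inclusions fail.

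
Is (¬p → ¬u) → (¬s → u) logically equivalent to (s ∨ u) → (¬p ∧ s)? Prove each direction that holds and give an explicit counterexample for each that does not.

Both directions fail.

Forward direction. This fails. Under s = T, p = T, u = F, the left side is true but the right side is false.

Converse. This fails. Under s = F, p = F, u = F, the left side is false but the right side is true.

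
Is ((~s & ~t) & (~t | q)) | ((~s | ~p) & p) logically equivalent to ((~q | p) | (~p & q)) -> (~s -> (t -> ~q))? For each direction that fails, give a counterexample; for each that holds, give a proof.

(⇒) This fails. Under p = T, q = T, s = F, t = T, the left side is true but the right side is false.

(⇐) This fails. Under p = F, q = F, s = T, t = F, the left side is false but the right side is true.

(⇒) fails and (⇐) fails.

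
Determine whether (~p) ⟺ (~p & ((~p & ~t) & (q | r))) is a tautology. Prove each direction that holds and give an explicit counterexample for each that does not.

(⟹) This fails. Under q = F, t = F, r = F, p = F, the left side is true but the right side is false.

(⟸) Assume the antecedent. If q is true, the antecedent forces (q = T, t = F, r = F, p = F) or (q = T, t = F, r = T, p = F), and ~p holds there. If q is false, the antecedent forces (q = F, t = F, r = T, p = F), and ~p holds there. Either way ~p holds.

Only the converse holds.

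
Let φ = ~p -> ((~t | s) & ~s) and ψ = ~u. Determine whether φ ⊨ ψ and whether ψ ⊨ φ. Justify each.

Both directions fail.

[⇒] This fails. Under t = F, u = T, s = F, p = F, the left side is true but the right side is false.

[⇐] This fails. Under t = T, u = F, s = F, p = F, the left side is false but the right side is true.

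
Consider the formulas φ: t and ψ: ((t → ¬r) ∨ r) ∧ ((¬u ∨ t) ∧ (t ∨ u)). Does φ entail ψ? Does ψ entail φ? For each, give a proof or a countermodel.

Both implications hold.

(⇒) Assume the antecedent. If u is true, the antecedent forces (u = T, t = T, r = F) or (u = T, t = T, r = T), and the consequent holds there. If u is false, the antecedent forces (u = F, t = T, r = F) or (u = F, t = T, r = T), and the consequent holds there. Either way the consequent holds.

(⇐) Assume the antecedent. If u is true, the antecedent forces (u = T, t = T, r = F) or (u = T, t = T, r = T), and t holds there. If u is false, the antecedent forces (u = F, t = T, r = F) or (u = F, t = T, r = T), and t holds there. Either way t holds.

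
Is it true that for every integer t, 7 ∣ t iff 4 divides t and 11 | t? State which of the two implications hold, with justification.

Neither implication holds.

(⟹) This fails: take t = 7. Certainly 7 ∣ 7, but 4 ∤ 7.

(⟸) This fails: take t = 44. Both 4 ∣ 44 and 11 ∣ 44, yet 44 is not a multiple of 7 (since 44 = 6·7 + 2), so 7 ∤ 44.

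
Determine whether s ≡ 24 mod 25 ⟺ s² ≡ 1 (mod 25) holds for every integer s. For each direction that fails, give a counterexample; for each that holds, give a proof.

Only the forward implication holds.

[⇒] Suppose s ≡ 24 mod 25. Write s = 25j + 24. Then (25j + 24)² = 625j² + 1200j + 576 = 25(25j² + 48j + 23) + 1, so s² ≡ 1 (mod 25).

[⇐] This fails: take s = 1. Then 1² = 1 ≡ 1 (mod 25), yet 1 ≡ 1 (mod 25), not 24.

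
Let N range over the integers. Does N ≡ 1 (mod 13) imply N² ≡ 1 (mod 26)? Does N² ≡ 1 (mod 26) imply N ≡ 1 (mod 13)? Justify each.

(→) This fails: take N = 14. Then 14 ≡ 1 (mod 13), but 14² = 196 ≡ 14 (mod 26), not 1.

(←) This fails: take N = 25. Then 25² = 625 ≡ 1 (mod 26), yet 25 ≡ 12 (mod 13), not 1.

Neither implication holds.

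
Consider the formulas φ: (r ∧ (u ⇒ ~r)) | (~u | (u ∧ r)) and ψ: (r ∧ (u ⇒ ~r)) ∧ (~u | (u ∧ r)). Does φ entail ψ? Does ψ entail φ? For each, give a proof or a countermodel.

(⟹) This fails. Under u = F, r = F, the left side is true but the right side is false.

(⟸) Assume the antecedent. If u is true, the antecedent cannot hold. If u is false, the consequent reduces to true regardless of the other variables. Either way the consequent holds.

Only the converse holds.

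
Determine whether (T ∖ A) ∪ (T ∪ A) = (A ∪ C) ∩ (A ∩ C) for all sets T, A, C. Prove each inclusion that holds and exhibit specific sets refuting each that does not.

(⊆) fails; (⊇) holds.

(⟹) This inclusion fails. Take T = {1}, A = ∅, C = ∅; then 1 ∈ (T ∖ A) ∪ (T ∪ A) but 1 ∉ (A ∪ C) ∩ (A ∩ C).

(⟸) Let x ∈ (A ∪ C) ∩ (A ∩ C). Then either x ∈ A ∩ C and x ∉ T; or x ∈ T ∩ A ∩ C. In each case x ∈ (T ∖ A) ∪ (T ∪ A), so (A ∪ C) ∩ (A ∩ C) ⊆ (T ∖ A) ∪ (T ∪ A).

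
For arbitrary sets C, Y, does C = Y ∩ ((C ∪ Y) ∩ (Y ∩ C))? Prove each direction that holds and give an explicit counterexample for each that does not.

Only the reverse inclusion holds.

Forward inclusion. This inclusion fails. Take C = {1}, Y = ∅; then 1 ∈ C but 1 ∉ Y ∩ ((C ∪ Y) ∩ (Y ∩ C)).

Reverse inclusion. Let x ∈ Y ∩ ((C ∪ Y) ∩ (Y ∩ C)). Then x ∈ C ∩ Y, from which x ∈ C.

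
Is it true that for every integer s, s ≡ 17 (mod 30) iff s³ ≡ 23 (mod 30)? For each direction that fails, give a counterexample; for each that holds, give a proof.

Both directions hold; the statement is true.

(⟹) Suppose s ≡ 17 (mod 30). Write s = 30j + 17. Then (30j + 17)³ = 27000j³ + 45900j² + 26010j + 4913 = 30(900j³ + 1530j² + 867j + 163) + 23, so s³ ≡ 23 (mod 30).

(⟸) Conversely, suppose s³ ≡ 23 (mod 30). The only residue r in {0, …, 29} with r³ ≡ 23 (mod 30) is r = 17, so s ≡ 17 (mod 30).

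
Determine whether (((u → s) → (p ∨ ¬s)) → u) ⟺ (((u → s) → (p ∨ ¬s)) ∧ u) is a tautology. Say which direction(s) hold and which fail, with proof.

(⇒) fails; (⇐) holds.

(⟹) This fails. Under s = T, p = F, u = F, the left side is true but the right side is false.

(⟸) Assume the antecedent. If s is true, the antecedent forces (s = T, p = T, u = T), and ((u → s) → (p ∨ ¬s)) → u holds there. If s is false, the antecedent forces (s = F, p = F, u = T) or (s = F, p = T, u = T), and ((u → s) → (p ∨ ¬s)) → u holds there. Either way ((u → s) → (p ∨ ¬s)) → u holds.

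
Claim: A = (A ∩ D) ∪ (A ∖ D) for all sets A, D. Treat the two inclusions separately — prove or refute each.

Both inclusions hold.

(⟹) Let x ∈ A. Then either x ∈ A and x ∉ D; or x ∈ A ∩ D. In each case x ∈ (A ∩ D) ∪ (A ∖ D), so A ⊆ (A ∩ D) ∪ (A ∖ D).

(⟸) Let x ∈ (A ∩ D) ∪ (A ∖ D). Then either x ∈ A and x ∉ D; or x ∈ A ∩ D. In each case x ∈ A, so (A ∩ D) ∪ (A ∖ D) ⊆ A.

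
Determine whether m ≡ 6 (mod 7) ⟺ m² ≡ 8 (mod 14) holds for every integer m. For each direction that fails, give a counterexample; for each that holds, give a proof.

Neither direction holds.

(⟹) This fails: take m = 13. Then 13 ≡ 6 (mod 7), but 13² = 169 ≡ 1 (mod 14), not 8.

(⟸) This fails: take m = 8. Then 8² = 64 ≡ 8 (mod 14), yet 8 ≡ 1 (mod 7), not 6.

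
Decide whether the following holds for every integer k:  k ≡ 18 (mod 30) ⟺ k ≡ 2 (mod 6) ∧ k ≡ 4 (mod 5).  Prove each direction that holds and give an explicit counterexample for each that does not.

Both directions fail.

[⇒] This fails: k = 18 gives 18 ≡ 18 (mod 30) but 18 ≡ 0 (mod 6), so the conjunction on the right does not hold.

[⇐] This fails: k = 14 satisfies both congruences on the right (14 ≡ 2 mod 6 and 14 ≡ 4 mod 5) yet 14 ≡ 14 (mod 30), not 18.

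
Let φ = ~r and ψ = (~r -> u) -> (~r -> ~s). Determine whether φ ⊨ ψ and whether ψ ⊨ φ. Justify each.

Forward direction. This fails. Under r = F, u = T, s = T, the left side is true but the right side is false.

Converse. This fails. Under r = T, u = F, s = F, the left side is false but the right side is true.

Neither direction holds.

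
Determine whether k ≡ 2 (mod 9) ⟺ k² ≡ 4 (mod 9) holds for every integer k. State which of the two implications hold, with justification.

(⇐) This fails: take k = 7. Then 7² = 49 ≡ 4 (mod 9), yet 7 ≡ 7 (mod 9), not 2.

(⇒) Suppose k ≡ 2 (mod 9). Write k = 9j + 2. Then (9j + 2)² = 81j² + 36j + 4 = 9(9j² + 4j) + 4, so k² ≡ 4 (mod 9).

The forward direction holds; the converse fails.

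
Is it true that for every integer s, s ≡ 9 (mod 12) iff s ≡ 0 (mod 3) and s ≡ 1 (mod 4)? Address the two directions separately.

Both directions hold.

(⟹) Suppose s ≡ 9 (mod 12); write s = 12j + 9. Since 3 ∣ 12, reducing mod 3 gives s ≡ 9 ≡ 0 (mod 3); since 4 ∣ 12, reducing mod 4 gives s ≡ 9 ≡ 1 (mod 4).

(⟸) Conversely, if s ≡ 0 (mod 3) and s ≡ 1 (mod 4), then by the Chinese remainder theorem s ≡ 9 (mod 12). This is exactly s ≡ 9 (mod 12).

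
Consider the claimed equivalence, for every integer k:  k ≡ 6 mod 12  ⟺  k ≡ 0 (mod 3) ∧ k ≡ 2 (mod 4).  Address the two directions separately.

Converse. If k ≡ 0 (mod 3) and k ≡ 2 (mod 4), then by the Chinese remainder theorem k ≡ 6 (mod 12). This is exactly k ≡ 6 (mod 12).

Forward direction. Suppose k ≡ 6 (mod 12); write k = 12j + 6. Since 3 ∣ 12, reducing mod 3 gives k ≡ 6 ≡ 0 (mod 3); since 4 ∣ 12, reducing mod 4 gives k ≡ 6 ≡ 2 (mod 4).

Both directions hold.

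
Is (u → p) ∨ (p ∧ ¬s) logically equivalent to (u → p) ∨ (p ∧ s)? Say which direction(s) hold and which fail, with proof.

Both directions hold.

(⟸) Assume the antecedent. If p is true, (u → p) ∨ (p ∧ ¬s) reduces to true regardless of the other variables. If p is false, the antecedent forces (p = F, u = F, s = F) or (p = F, u = F, s = T), and (u → p) ∨ (p ∧ ¬s) holds there. Either way (u → p) ∨ (p ∧ ¬s) holds.

(⟹) Assume the antecedent. If p is true, (u → p) ∨ (p ∧ s) reduces to true regardless of the other variables. If p is false, the antecedent forces (p = F, u = F, s = F) or (p = F, u = F, s = T), and (u → p) ∨ (p ∧ s) holds there. Either way (u → p) ∨ (p ∧ s) holds.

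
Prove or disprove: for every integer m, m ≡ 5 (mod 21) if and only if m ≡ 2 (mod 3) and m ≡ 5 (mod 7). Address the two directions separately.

Forward direction. Suppose m ≡ 5 (mod 21); write m = 21j + 5. Since 3 ∣ 21, reducing mod 3 gives m ≡ 5 ≡ 2 (mod 3); since 7 ∣ 21, reducing mod 7 gives m ≡ 5 (mod 7).

Converse. If m ≡ 2 (mod 3) and m ≡ 5 (mod 7), then by the Chinese remainder theorem m ≡ 5 (mod 21). This is exactly m ≡ 5 (mod 21).

Both directions hold.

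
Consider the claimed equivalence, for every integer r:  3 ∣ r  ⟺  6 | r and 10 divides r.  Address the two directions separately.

(⟹) This fails: take r = 3. Certainly 3 ∣ 3, but 6 ∤ 3.

(⟸) Suppose 6 ∣ r and 10 ∣ r. Any common multiple of 6 and 10 is a multiple of their lcm; here lcm(6, 10) = 6·10/gcd(6, 10) = 60/2 = 30, so 30 ∣ r. Since 3 ∣ 30, it follows that 3 ∣ r.

(⇒) fails; (⇐) holds.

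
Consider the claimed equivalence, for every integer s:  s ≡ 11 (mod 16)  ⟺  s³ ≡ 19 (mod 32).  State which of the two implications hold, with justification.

Not equivalent: only (⇐) holds.

[⇐] The residues r modulo 32 with r³ ≡ 19 (mod 32) are exactly {11}, and each is ≡ 11 (mod 16).

[⇒] This fails: take s = 27. Then 27 ≡ 11 (mod 16), but 27³ = 19683 ≡ 3 (mod 32), not 19.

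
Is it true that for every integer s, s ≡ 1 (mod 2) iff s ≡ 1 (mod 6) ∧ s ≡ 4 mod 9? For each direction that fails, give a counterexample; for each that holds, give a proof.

(→) This fails: s = 1 gives 1 ≡ 1 (mod 2) but 1 ≡ 1 (mod 9), so the conjunction on the right does not hold.

(←) Conversely, if s ≡ 1 (mod 6) and s ≡ 4 (mod 9), then by the Chinese remainder theorem s ≡ 13 (mod 18). Since 13 ≡ 1 (mod 2) and 2 ∣ 18, we get s ≡ 1 (mod 2).

Not equivalent: only (⇐) holds.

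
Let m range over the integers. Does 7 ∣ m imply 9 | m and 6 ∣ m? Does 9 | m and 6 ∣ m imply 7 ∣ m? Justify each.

(⇒) This fails: take m = 7. Certainly 7 ∣ 7, but 9 ∤ 7.

(⇐) This fails: take m = 18. Both 9 ∣ 18 and 6 ∣ 18, yet 18 is not a multiple of 7 (since 18 = 2·7 + 4), so 7 ∤ 18.

(⇒) fails and (⇐) fails.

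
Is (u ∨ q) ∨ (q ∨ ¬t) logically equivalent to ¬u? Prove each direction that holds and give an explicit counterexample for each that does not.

Both directions fail.

(⟹) This fails. Under t = F, q = F, u = T, the left side is true but the right side is false.

(⟸) This fails. Under t = T, q = F, u = F, the left side is false but the right side is true.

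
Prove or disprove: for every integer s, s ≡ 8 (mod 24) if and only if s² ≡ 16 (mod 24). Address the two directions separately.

Only the forward implication holds.

(→) Suppose s ≡ 8 (mod 24). Write s = 24j + 8. Then (24j + 8)² = 576j² + 384j + 64 = 24(24j² + 16j + 2) + 16, so s² ≡ 16 (mod 24).

(←) This fails: take s = 4. Then 4² = 16 ≡ 16 (mod 24), yet 4 ≡ 4 (mod 24), not 8.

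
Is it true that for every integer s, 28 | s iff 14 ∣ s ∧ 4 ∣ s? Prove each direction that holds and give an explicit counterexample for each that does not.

[⇒] If 28 ∣ s, write s = 28q. Since 28 = 2·14, s = 14·(2q), so 14 ∣ s; and since 28 = 7·4, s = 4·(7q), so 4 ∣ s.

[⇐] Suppose 14 ∣ s and 4 ∣ s. Any common multiple of 14 and 4 is a multiple of their lcm; here lcm(14, 4) = 14·4/gcd(14, 4) = 56/2 = 28, so 28 ∣ s.

Equivalent; both directions hold.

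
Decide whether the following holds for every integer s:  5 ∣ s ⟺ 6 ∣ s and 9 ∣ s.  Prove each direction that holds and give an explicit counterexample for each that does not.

[⇒] This fails: take s = 5. Certainly 5 ∣ 5, but 6 ∤ 5.

[⇐] This fails: take s = 18. Both 6 ∣ 18 and 9 ∣ 18, yet 18 is not a multiple of 5 (since 18 = 3·5 + 3), so 5 ∤ 18.

Neither direction holds.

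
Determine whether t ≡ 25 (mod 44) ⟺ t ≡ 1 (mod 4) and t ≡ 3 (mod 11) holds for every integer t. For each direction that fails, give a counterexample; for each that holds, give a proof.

(⟸) If t ≡ 1 (mod 4) and t ≡ 3 (mod 11), then by the Chinese remainder theorem t ≡ 25 (mod 44). This is exactly t ≡ 25 (mod 44).

(⟹) Suppose t ≡ 25 (mod 44); write t = 44j + 25. Since 4 ∣ 44, reducing mod 4 gives t ≡ 25 ≡ 1 (mod 4); since 11 ∣ 44, reducing mod 11 gives t ≡ 25 ≡ 3 (mod 11).

Equivalent; both directions hold.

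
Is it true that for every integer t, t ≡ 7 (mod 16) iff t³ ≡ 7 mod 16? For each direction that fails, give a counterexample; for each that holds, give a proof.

Equivalent; both directions hold.

[⇒] Suppose t ≡ 7 (mod 16). Write t = 16j + 7. Then (16j + 7)³ = 4096j³ + 5376j² + 2352j + 343 = 16(256j³ + 336j² + 147j + 21) + 7, so t³ ≡ 7 (mod 16).

[⇐] Conversely, suppose t³ ≡ 7 (mod 16). The only residue r in {0, …, 15} with r³ ≡ 7 (mod 16) is r = 7, so t ≡ 7 (mod 16).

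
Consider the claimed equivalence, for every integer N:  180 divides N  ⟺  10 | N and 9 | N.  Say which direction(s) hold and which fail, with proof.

Only the forward implication holds.

[⇒] If 180 ∣ N, write N = 180q. Since 180 = 18·10, N = 10·(18q), so 10 ∣ N; and since 180 = 20·9, N = 9·(20q), so 9 ∣ N.

[⇐] This fails: take N = 90. Both 10 ∣ 90 and 9 ∣ 90, yet 90 is not a multiple of 180 (since 90 = 0·180 + 90), so 180 ∤ 90.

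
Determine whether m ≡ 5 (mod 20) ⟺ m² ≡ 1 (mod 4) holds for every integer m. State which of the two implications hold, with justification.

(→) Suppose m ≡ 5 (mod 20). Then m² ≡ 5² = 25 (mod 20), and since 4 ∣ 20, also m² ≡ 1 (mod 4).

(←) This fails: take m = 1. Then 1² = 1 ≡ 1 (mod 4), yet 1 ≡ 1 (mod 20), not 5.

Only the forward implication holds.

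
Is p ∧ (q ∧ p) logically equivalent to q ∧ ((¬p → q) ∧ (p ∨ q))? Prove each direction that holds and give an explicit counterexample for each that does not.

(⟹) Assume the antecedent. If p is true, the antecedent forces (p = T, q = T), and q ∧ ((¬p → q) ∧ (p ∨ q)) holds there. If p is false, the antecedent cannot hold. Either way q ∧ ((¬p → q) ∧ (p ∨ q)) holds.

(⟸) This fails. Under p = F, q = T, the left side is false but the right side is true.

(⇒) holds; (⇐) fails.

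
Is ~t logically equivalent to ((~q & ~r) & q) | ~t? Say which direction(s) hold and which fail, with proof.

Converse. Assume the antecedent. If r is true, the antecedent forces (r = T, t = F, q = F) or (r = T, t = F, q = T), and ~t holds there. If r is false, the antecedent forces (r = F, t = F, q = F) or (r = F, t = F, q = T), and ~t holds there. Either way ~t holds.

Forward direction. Assume the antecedent. If r is true, the antecedent forces (r = T, t = F, q = F) or (r = T, t = F, q = T), and ((~q & ~r) & q) | ~t holds there. If r is false, the antecedent forces (r = F, t = F, q = F) or (r = F, t = F, q = T), and ((~q & ~r) & q) | ~t holds there. Either way ((~q & ~r) & q) | ~t holds.

Both directions hold.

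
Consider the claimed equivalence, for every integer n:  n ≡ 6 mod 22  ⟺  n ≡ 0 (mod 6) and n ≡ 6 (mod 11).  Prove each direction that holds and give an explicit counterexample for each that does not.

The forward direction fails; the converse holds.

(⟹) This fails: n = 50 gives 50 ≡ 6 (mod 22) but 50 ≡ 2 (mod 6), so the conjunction on the right does not hold.

(⟸) Conversely, if n ≡ 0 (mod 6) and n ≡ 6 (mod 11), then by the Chinese remainder theorem n ≡ 6 (mod 66). Since 6 ≡ 6 (mod 22) and 22 ∣ 66, we get n ≡ 6 (mod 22).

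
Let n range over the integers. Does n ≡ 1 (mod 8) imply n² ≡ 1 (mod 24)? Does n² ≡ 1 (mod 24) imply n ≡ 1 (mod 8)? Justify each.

Neither direction holds.

(⇒) This fails: take n = 9. Then 9 ≡ 1 (mod 8), but 9² = 81 ≡ 9 (mod 24), not 1.

(⇐) This fails: take n = 5. Then 5² = 25 ≡ 1 (mod 24), yet 5 ≡ 5 (mod 8), not 1.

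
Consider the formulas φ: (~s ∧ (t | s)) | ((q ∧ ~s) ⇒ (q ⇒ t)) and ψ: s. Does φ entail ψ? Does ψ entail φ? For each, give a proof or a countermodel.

Not equivalent: only (⇐) holds.

(⟹) This fails. Under t = F, s = F, q = F, the left side is true but the right side is false.

(⟸) Assume the antecedent. If t is true, the consequent reduces to true regardless of the other variables. If t is false, the antecedent forces (t = F, s = T, q = F) or (t = F, s = T, q = T), and the consequent holds there. Either way the consequent holds.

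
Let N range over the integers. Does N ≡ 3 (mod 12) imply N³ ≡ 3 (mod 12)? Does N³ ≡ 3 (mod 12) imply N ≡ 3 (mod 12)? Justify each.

(⟹) Suppose N ≡ 3 (mod 12). Write N = 12j + 3. Then (12j + 3)³ = 1728j³ + 1296j² + 324j + 27 = 12(144j³ + 108j² + 27j + 2) + 3, so N³ ≡ 3 (mod 12).

(⟸) For the converse, argue contrapositively. If N ≢ 3 (mod 12), then N is congruent to one of 0, 1, 2, 4, 5, 6, 7, 8, 9, 10, 11 modulo 12, and these give N³ ≡ 0, 1, 8, 4, 5, 0, 7, 8, 9, 4, 11 respectively — never 3.

Both implications hold.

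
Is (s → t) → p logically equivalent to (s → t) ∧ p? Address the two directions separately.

(⇒) This fails. Under t = F, p = F, s = T, the left side is true but the right side is false.

(⇐) Assume the antecedent. If t is true, the antecedent forces (t = T, p = T, s = F) or (t = T, p = T, s = T), and (s → t) → p holds there. If t is false, the antecedent forces (t = F, p = T, s = F), and (s → t) → p holds there. Either way (s → t) → p holds.

(⇒) fails; (⇐) holds.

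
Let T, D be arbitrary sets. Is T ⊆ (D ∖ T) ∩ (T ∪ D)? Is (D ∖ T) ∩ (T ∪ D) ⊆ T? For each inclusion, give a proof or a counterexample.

(⊆) This inclusion fails. Take T = {1}, D = ∅; then 1 ∈ T but 1 ∉ (D ∖ T) ∩ (T ∪ D).

(⊇) This inclusion fails. Take T = ∅, D = {1}; then 1 ∈ (D ∖ T) ∩ (T ∪ D) but 1 ∉ T.

Neither inclusion holds.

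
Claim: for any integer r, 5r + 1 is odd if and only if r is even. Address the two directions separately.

(⟹) Suppose 5r + 1 is odd. Since 5 is odd, 5r and r have the same parity, so 5r + 1 ≡ r + 1 (mod 2). As 1 is odd, 5r + 1 is odd exactly when r is even. Thus r is even.

(⟸) Conversely, suppose r is even; write r = 2j. Then 5r + 1 = 5·(2j) + 1 = 2·5j + 1, which is odd.

Both implications hold.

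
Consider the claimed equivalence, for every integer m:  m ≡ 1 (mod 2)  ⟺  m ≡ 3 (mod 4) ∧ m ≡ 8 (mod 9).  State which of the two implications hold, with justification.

Only the converse holds.

[⇒] This fails: m = 1 gives 1 ≡ 1 (mod 2) but 1 ≡ 1 (mod 4), so the conjunction on the right does not hold.

[⇐] Conversely, if m ≡ 3 (mod 4) and m ≡ 8 (mod 9), then by the Chinese remainder theorem m ≡ 35 (mod 36). Since 35 ≡ 1 (mod 2) and 2 ∣ 36, we get m ≡ 1 (mod 2).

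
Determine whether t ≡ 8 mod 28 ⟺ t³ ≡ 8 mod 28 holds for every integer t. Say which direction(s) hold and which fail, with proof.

Not equivalent: only (⇒) holds.

(⇐) This fails: take t = 2. Then 2³ = 8 ≡ 8 (mod 28), yet 2 ≡ 2 (mod 28), not 8.

(⇒) Suppose t ≡ 8 mod 28. Write t = 28j + 8. Then (28j + 8)³ = 21952j³ + 18816j² + 5376j + 512 = 28(784j³ + 672j² + 192j + 18) + 8, so t³ ≡ 8 (mod 28).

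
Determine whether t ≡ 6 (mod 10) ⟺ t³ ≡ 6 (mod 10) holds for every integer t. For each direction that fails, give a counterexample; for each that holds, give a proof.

Both directions hold.

Forward direction. Suppose t ≡ 6 (mod 10). Write t = 10j + 6. Then (10j + 6)³ = 1000j³ + 1800j² + 1080j + 216 = 10(100j³ + 180j² + 108j + 21) + 6, so t³ ≡ 6 (mod 10).

Converse. Suppose t³ ≡ 6 (mod 10). The only residue r in {0, …, 9} with r³ ≡ 6 (mod 10) is r = 6, so t ≡ 6 (mod 10).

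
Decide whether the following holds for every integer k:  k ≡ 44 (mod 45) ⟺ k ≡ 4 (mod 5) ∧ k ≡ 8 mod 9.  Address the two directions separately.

(→) Suppose k ≡ 44 (mod 45); write k = 45j + 44. Since 5 ∣ 45, reducing mod 5 gives k ≡ 44 ≡ 4 (mod 5); since 9 ∣ 45, reducing mod 9 gives k ≡ 44 ≡ 8 (mod 9).

(←) Conversely, if k ≡ 4 (mod 5) and k ≡ 8 (mod 9), then by the Chinese remainder theorem k ≡ 44 (mod 45). This is exactly k ≡ 44 (mod 45).

Both directions hold; the statement is true.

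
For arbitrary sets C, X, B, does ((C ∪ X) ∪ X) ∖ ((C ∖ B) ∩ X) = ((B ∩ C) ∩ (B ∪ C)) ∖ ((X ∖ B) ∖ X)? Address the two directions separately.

(⊆) fails; (⊇) holds.

Forward inclusion. This inclusion fails. Take C = {1}, X = ∅, B = ∅; then 1 ∈ ((C ∪ X) ∪ X) ∖ ((C ∖ B) ∩ X) but 1 ∉ ((B ∩ C) ∩ (B ∪ C)) ∖ ((X ∖ B) ∖ X).

Reverse inclusion. Let x ∈ ((B ∩ C) ∩ (B ∪ C)) ∖ ((X ∖ B) ∖ X). Then either x ∈ C ∩ B and x ∉ X; or x ∈ C ∩ X ∩ B. In each case x ∈ ((C ∪ X) ∪ X) ∖ ((C ∖ B) ∩ X), so ((B ∩ C) ∩ (B ∪ C)) ∖ ((X ∖ B) ∖ X) ⊆ ((C ∪ X) ∪ X) ∖ ((C ∖ B) ∩ X).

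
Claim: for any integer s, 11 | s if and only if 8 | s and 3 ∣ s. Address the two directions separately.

(⇒) This fails: take s = 11. Certainly 11 ∣ 11, but 8 ∤ 11.

(⇐) This fails: take s = 24. Both 8 ∣ 24 and 3 ∣ 24, yet 24 is not a multiple of 11 (since 24 = 2·11 + 2), so 11 ∤ 24.

Neither direction holds.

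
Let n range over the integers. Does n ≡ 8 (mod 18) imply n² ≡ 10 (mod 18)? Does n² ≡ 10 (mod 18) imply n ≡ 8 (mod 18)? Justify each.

(→) Suppose n ≡ 8 (mod 18). Write n = 18j + 8. Then (18j + 8)² = 324j² + 288j + 64 = 18(18j² + 16j + 3) + 10, so n² ≡ 10 (mod 18).

(←) This fails: take n = 10. Then 10² = 100 ≡ 10 (mod 18), yet 10 ≡ 10 (mod 18), not 8.

Only the forward direction holds.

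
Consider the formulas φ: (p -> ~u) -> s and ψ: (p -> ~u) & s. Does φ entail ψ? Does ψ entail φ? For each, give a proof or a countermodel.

Forward direction. This fails. Under u = T, p = T, s = F, the left side is true but the right side is false.

Converse. Assume the antecedent. If u is true, the antecedent forces (u = T, p = F, s = T), and (p -> ~u) -> s holds there. If u is false, the antecedent forces (u = F, p = F, s = T) or (u = F, p = T, s = T), and (p -> ~u) -> s holds there. Either way (p -> ~u) -> s holds.

(⇒) fails; (⇐) holds.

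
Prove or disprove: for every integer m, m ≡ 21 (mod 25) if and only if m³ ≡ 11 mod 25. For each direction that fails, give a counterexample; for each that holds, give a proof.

[⇒] Suppose m ≡ 21 (mod 25). Write m = 25j + 21. Then (25j + 21)³ = 15625j³ + 39375j² + 33075j + 9261 = 25(625j³ + 1575j² + 1323j + 370) + 11, so m³ ≡ 11 (mod 25).

[⇐] Conversely, suppose m³ ≡ 11 (mod 25). The only residue r in {0, …, 24} with r³ ≡ 11 (mod 25) is r = 21, so m ≡ 21 (mod 25).

Both directions hold.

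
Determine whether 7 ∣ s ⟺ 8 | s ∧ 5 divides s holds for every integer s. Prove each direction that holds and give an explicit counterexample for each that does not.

(⇒) This fails: take s = 7. Certainly 7 ∣ 7, but 8 ∤ 7.

(⇐) This fails: take s = 40. Both 8 ∣ 40 and 5 ∣ 40, yet 40 is not a multiple of 7 (since 40 = 5·7 + 5), so 7 ∤ 40.

Neither implication holds.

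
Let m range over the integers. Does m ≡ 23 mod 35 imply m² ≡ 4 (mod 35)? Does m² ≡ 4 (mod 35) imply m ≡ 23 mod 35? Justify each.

Not equivalent: only (⇒) holds.

(⇐) This fails: take m = 2. Then 2² = 4 ≡ 4 (mod 35), yet 2 ≡ 2 (mod 35), not 23.

(⇒) Suppose m ≡ 23 mod 35. Write m = 35j + 23. Then (35j + 23)² = 1225j² + 1610j + 529 = 35(35j² + 46j + 15) + 4, so m² ≡ 4 (mod 35).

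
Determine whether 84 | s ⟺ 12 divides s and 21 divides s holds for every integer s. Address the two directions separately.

The biconditional holds.

(⟹) If 84 ∣ s, write s = 84q. Since 84 = 7·12, s = 12·(7q), so 12 ∣ s; and since 84 = 4·21, s = 21·(4q), so 21 ∣ s.

(⟸) Suppose 12 ∣ s and 21 ∣ s. Any common multiple of 12 and 21 is a multiple of their lcm; here lcm(12, 21) = 12·21/gcd(12, 21) = 252/3 = 84, so 84 ∣ s.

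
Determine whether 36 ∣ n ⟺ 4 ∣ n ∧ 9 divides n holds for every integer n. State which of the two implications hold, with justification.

Both directions hold.

Forward direction. If 36 ∣ n, write n = 36q. Since 36 = 9·4, n = 4·(9q), so 4 ∣ n; and since 36 = 4·9, n = 9·(4q), so 9 ∣ n.

Converse. Suppose 4 ∣ n and 9 ∣ n. Any common multiple of 4 and 9 is a multiple of their lcm; here gcd(4, 9) = 1, so lcm(4, 9) = 4·9 = 36, so 36 ∣ n.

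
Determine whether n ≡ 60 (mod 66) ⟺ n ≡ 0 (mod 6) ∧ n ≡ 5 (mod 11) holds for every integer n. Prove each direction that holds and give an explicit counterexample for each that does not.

Both directions hold.

(→) Suppose n ≡ 60 (mod 66); write n = 66j + 60. Since 6 ∣ 66, reducing mod 6 gives n ≡ 60 ≡ 0 (mod 6); since 11 ∣ 66, reducing mod 11 gives n ≡ 60 ≡ 5 (mod 11).

(←) Conversely, if n ≡ 0 (mod 6) and n ≡ 5 (mod 11), then by the Chinese remainder theorem n ≡ 60 (mod 66). This is exactly n ≡ 60 (mod 66).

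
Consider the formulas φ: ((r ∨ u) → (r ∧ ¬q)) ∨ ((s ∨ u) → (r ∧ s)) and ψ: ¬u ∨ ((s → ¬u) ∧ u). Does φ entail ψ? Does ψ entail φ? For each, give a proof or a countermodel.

(⇒) fails and (⇐) fails.

(⇒) This fails. Under q = F, s = T, r = T, u = T, the left side is true but the right side is false.

(⇐) This fails. Under q = F, s = F, r = F, u = T, the left side is false but the right side is true.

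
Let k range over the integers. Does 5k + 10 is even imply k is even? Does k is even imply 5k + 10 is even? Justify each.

(→) Suppose 5k + 10 is even. Since 5 is odd, 5k and k have the same parity, so 5k + 10 ≡ k + 10 (mod 2). As 10 is even, 5k + 10 is even exactly when k is even. Thus k is even.

(←) Conversely, suppose k is even; write k = 2j. Then 5k + 10 = 5·(2j) + 10 = 2·5j + 10, which is even.

Equivalent; both directions hold.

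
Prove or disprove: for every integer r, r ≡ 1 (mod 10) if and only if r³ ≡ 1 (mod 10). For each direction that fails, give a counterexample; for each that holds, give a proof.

[⇒] Suppose r ≡ 1 (mod 10). Write r = 10j + 1. Then (10j + 1)³ = 1000j³ + 300j² + 30j + 1 = 10(100j³ + 30j² + 3j) + 1, so r³ ≡ 1 (mod 10).

[⇐] For the converse, argue contrapositively. If r ≢ 1 (mod 10), then r is congruent to one of 0, 2, 3, 4, 5, 6, 7, 8, 9 modulo 10, and these give r³ ≡ 0, 8, 7, 4, 5, 6, 3, 2, 9 respectively — never 1.

Both implications hold.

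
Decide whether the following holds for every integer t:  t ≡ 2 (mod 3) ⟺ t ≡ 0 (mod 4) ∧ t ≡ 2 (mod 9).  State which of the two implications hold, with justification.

Only the converse holds.

(⟹) This fails: t = 32 gives 32 ≡ 2 (mod 3) but 32 ≡ 5 (mod 9), so the conjunction on the right does not hold.

(⟸) Conversely, if t ≡ 0 (mod 4) and t ≡ 2 (mod 9), then by the Chinese remainder theorem t ≡ 20 (mod 36). Since 20 ≡ 2 (mod 3) and 3 ∣ 36, we get t ≡ 2 (mod 3).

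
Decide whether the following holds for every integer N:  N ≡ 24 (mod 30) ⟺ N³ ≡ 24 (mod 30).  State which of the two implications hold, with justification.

Equivalent; both directions hold.

(⇒) Suppose N ≡ 24 (mod 30). Write N = 30j + 24. Then (30j + 24)³ = 27000j³ + 64800j² + 51840j + 13824 = 30(900j³ + 2160j² + 1728j + 460) + 24, so N³ ≡ 24 (mod 30).

(⇐) Conversely, suppose N³ ≡ 24 (mod 30). The only residue r in {0, …, 29} with r³ ≡ 24 (mod 30) is r = 24, so N ≡ 24 (mod 30).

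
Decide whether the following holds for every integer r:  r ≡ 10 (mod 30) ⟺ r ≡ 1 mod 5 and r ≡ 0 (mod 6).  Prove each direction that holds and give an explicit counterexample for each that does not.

Neither direction holds.

(⟹) This fails: r = 10 gives 10 ≡ 10 (mod 30) but 10 ≡ 0 (mod 5), so the conjunction on the right does not hold.

(⟸) This fails: r = 6 satisfies both congruences on the right (6 ≡ 1 mod 5 and 6 ≡ 0 mod 6) yet 6 ≡ 6 (mod 30), not 10.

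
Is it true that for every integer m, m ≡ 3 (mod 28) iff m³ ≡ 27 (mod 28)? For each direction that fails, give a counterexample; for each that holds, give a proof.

(⇐) This fails: take m = 19. Then 19³ = 6859 ≡ 27 (mod 28), yet 19 ≡ 19 (mod 28), not 3.

(⇒) Suppose m ≡ 3 (mod 28). Write m = 28j + 3. Then (28j + 3)³ = 21952j³ + 7056j² + 756j + 27 = 28(784j³ + 252j² + 27j) + 27, so m³ ≡ 27 (mod 28).

Only the forward direction holds.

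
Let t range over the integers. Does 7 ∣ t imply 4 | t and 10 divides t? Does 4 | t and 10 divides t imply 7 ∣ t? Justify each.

(→) This fails: take t = 7. Certainly 7 ∣ 7, but 4 ∤ 7.

(←) This fails: take t = 20. Both 4 ∣ 20 and 10 ∣ 20, yet 20 is not a multiple of 7 (since 20 = 2·7 + 6), so 7 ∤ 20.

(⇒) fails and (⇐) fails.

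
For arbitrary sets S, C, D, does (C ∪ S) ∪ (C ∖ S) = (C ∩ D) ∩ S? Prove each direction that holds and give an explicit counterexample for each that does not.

(⊆) This inclusion fails. Take S = {1}, C = ∅, D = ∅; then 1 ∈ (C ∪ S) ∪ (C ∖ S) but 1 ∉ (C ∩ D) ∩ S.

(⊇) Let x ∈ (C ∩ D) ∩ S. Then x ∈ S ∩ C ∩ D, from which x ∈ (C ∪ S) ∪ (C ∖ S).

(⊆) fails; (⊇) holds.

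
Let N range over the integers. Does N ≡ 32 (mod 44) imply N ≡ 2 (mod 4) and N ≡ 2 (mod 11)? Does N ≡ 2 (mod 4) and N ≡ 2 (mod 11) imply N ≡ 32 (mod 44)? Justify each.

(⟹) This fails: N = 32 gives 32 ≡ 32 (mod 44) but 32 ≡ 0 (mod 4), so the conjunction on the right does not hold.

(⟸) This fails: N = 2 satisfies both congruences on the right (2 ≡ 2 mod 4 and 2 ≡ 2 mod 11) yet 2 ≡ 2 (mod 44), not 32.

Both directions fail.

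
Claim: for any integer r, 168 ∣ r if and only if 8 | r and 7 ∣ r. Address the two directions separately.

[⇐] This fails: take r = 56. Both 8 ∣ 56 and 7 ∣ 56, yet 56 is not a multiple of 168 (since 56 = 0·168 + 56), so 168 ∤ 56.

[⇒] If 168 ∣ r, write r = 168q. Since 168 = 21·8, r = 8·(21q), so 8 ∣ r; and since 168 = 24·7, r = 7·(24q), so 7 ∣ r.

(⇒) holds; (⇐) fails.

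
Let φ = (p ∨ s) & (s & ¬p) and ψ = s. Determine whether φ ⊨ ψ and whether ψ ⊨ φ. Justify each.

Not equivalent: only (⇒) holds.

(⇐) This fails. Under s = T, p = T, the left side is false but the right side is true.

(⇒) Assume the antecedent. If s is true, s reduces to true regardless of the other variables. If s is false, the antecedent cannot hold. Either way s holds.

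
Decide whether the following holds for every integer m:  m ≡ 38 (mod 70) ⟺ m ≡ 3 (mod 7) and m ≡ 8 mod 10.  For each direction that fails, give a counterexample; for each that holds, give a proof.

(→) Suppose m ≡ 38 (mod 70); write m = 70j + 38. Since 7 ∣ 70, reducing mod 7 gives m ≡ 38 ≡ 3 (mod 7); since 10 ∣ 70, reducing mod 10 gives m ≡ 38 ≡ 8 (mod 10).

(←) Conversely, if m ≡ 3 (mod 7) and m ≡ 8 (mod 10), then by the Chinese remainder theorem m ≡ 38 (mod 70). This is exactly m ≡ 38 (mod 70).

Equivalent; both directions hold.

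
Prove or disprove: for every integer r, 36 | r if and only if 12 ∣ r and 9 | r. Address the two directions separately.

[⇐] Suppose 12 ∣ r and 9 ∣ r. Any common multiple of 12 and 9 is a multiple of their lcm; here lcm(12, 9) = 12·9/gcd(12, 9) = 108/3 = 36, so 36 ∣ r.

[⇒] If 36 ∣ r, write r = 36q. Since 36 = 3·12, r = 12·(3q), so 12 ∣ r; and since 36 = 4·9, r = 9·(4q), so 9 ∣ r.

Equivalent; both directions hold.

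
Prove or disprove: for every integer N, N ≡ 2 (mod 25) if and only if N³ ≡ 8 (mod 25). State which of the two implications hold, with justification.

(⇒) Suppose N ≡ 2 (mod 25). Write N = 25j + 2. Then (25j + 2)³ = 15625j³ + 3750j² + 300j + 8 = 25(625j³ + 150j² + 12j) + 8, so N³ ≡ 8 (mod 25).

(⇐) Conversely, suppose N³ ≡ 8 (mod 25). The only residue r in {0, …, 24} with r³ ≡ 8 (mod 25) is r = 2, so N ≡ 2 (mod 25).

Both directions hold; the statement is true.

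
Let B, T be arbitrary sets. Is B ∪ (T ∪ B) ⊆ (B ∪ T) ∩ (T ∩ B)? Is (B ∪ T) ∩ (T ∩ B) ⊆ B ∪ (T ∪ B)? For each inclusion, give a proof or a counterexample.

Forward inclusion. This inclusion fails. Take B = {1}, T = ∅; then 1 ∈ B ∪ (T ∪ B) but 1 ∉ (B ∪ T) ∩ (T ∩ B).

Reverse inclusion. Let x ∈ (B ∪ T) ∩ (T ∩ B). Then x ∈ B ∩ T, from which x ∈ B ∪ (T ∪ B).

(⊆) fails; (⊇) holds.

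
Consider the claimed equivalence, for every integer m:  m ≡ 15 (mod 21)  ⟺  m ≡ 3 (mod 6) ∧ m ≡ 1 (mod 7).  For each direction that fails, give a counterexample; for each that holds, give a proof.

[⇒] This fails: m = 36 gives 36 ≡ 15 (mod 21) but 36 ≡ 0 (mod 6), so the conjunction on the right does not hold.

[⇐] Conversely, if m ≡ 3 (mod 6) and m ≡ 1 (mod 7), then by the Chinese remainder theorem m ≡ 15 (mod 42). Since 15 ≡ 15 (mod 21) and 21 ∣ 42, we get m ≡ 15 (mod 21).

(⇒) fails; (⇐) holds.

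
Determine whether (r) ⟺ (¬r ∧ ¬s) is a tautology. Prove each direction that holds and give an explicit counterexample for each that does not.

(⇒) This fails. Under s = F, r = T, the left side is true but the right side is false.

(⇐) This fails. Under s = F, r = F, the left side is false but the right side is true.

(⇒) fails and (⇐) fails.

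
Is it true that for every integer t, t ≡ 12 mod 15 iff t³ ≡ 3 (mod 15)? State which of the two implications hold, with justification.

The biconditional holds.

(⇒) Suppose t ≡ 12 mod 15. Write t = 15j + 12. Then (15j + 12)³ = 3375j³ + 8100j² + 6480j + 1728 = 15(225j³ + 540j² + 432j + 115) + 3, so t³ ≡ 3 (mod 15).

(⇐) Conversely, suppose t³ ≡ 3 (mod 15). The only residue r in {0, …, 14} with r³ ≡ 3 (mod 15) is r = 12, so t ≡ 12 (mod 15).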